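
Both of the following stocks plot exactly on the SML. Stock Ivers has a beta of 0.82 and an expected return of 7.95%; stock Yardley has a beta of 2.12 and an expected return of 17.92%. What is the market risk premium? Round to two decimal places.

7.67%

Both satisfy E(R) = R_f + β·MRP, so the slope of the SML is
MRP = (17.92% − 7.95%) / (2.12 − 0.82) = 9.97% / 1.30 = 7.6692%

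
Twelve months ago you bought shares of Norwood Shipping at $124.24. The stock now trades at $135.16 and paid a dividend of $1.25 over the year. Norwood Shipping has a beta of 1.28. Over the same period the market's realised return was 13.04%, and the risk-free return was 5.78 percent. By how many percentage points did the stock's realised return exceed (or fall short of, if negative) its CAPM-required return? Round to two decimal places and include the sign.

Realised HPR = (P1 + D1 − P0) / P0 = (135.16 + 1.25 − 124.24) / 124.24 = 12.17 / 124.24 = 9.7956%
MRP = 13.04% − 5.78% = 7.26%
CAPM required = R_f + β·MRP = 5.78% + 1.28 × 7.26% = 15.0728%
α = realised − required = 9.7956% − 15.0728% = -5.28%

-5.28%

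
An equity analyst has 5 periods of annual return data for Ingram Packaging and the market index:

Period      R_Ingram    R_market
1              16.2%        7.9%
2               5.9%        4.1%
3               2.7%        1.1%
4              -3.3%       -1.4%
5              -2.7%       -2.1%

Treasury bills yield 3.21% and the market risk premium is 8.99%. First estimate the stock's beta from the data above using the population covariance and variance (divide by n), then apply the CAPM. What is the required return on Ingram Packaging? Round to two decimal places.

20.22%

Mean R_i = (16.2 + 5.9 + 2.7 − 3.3 − 2.7) / 5 = 3.7600%
Mean R_m = (7.9 + 4.1 + 1.1 − 1.4 − 2.1) / 5 = 1.9200%
Σ(R_i − R̄_i)(R_m − R̄_m) = 129.3340  ⇒  Cov = 129.3340 / 5 = 25.8668
Σ(R_m − R̄_m)² = 68.3680  ⇒  Var(R_m) = 68.3680 / 5 = 13.6736
β = Cov / Var(R_m) = 25.8668 / 13.6736 = 1.8917
E(R) = R_f + β × MRP = 3.21% + 1.8917 × 8.99% = 20.22%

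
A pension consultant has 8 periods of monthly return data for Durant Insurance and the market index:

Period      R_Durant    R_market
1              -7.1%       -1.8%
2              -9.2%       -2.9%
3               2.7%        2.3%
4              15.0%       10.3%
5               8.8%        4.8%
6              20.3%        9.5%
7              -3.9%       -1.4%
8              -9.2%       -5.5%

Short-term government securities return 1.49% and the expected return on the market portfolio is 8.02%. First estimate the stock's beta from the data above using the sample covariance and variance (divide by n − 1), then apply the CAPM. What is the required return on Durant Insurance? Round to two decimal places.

Mean R_i = (-7.1 − 9.2 + 2.7 + 15.0 + 8.8 + 20.3 − 3.9 − 9.2) / 8 = 2.1750%
Mean R_m = (-1.8 − 2.9 + 2.3 + 10.3 + 4.8 + 9.5 − 1.4 − 5.5) / 8 = 1.9125%
Σ(R_i − R̄_i)(R_m − R̄_m) = 458.0425  ⇒  Cov = 458.0425 / 7 = 65.4346
Σ(R_m − R̄_m)² = 239.2688  ⇒  Var(R_m) = 239.2688 / 7 = 34.1813
β = Cov / Var(R_m) = 65.4346 / 34.1813 = 1.9143
MRP = 8.02% − 1.49% = 6.53%
E(R) = R_f + β × MRP = 1.49% + 1.9143 × 6.53% = 13.99%

13.99%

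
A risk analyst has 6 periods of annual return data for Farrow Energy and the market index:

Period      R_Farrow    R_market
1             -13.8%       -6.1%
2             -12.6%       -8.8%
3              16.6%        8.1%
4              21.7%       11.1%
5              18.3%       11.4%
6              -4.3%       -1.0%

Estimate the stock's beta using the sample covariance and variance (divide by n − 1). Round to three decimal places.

Mean R_i = (-13.8 − 12.6 + 16.6 + 21.7 + 18.3 − 4.3) / 6 = 4.3167%
Mean R_m = (-6.1 − 8.8 + 8.1 + 11.1 + 11.4 − 1.0) / 6 = 2.4500%
Σ(R_i − R̄_i)(R_m − R̄_m) = 719.8550  ⇒  Cov = 719.8550 / 5 = 143.9710
Σ(R_m − R̄_m)² = 398.4150  ⇒  Var(R_m) = 398.4150 / 5 = 79.6830
β = Cov / Var(R_m) = 143.9710 / 79.6830 = 1.8068

1.807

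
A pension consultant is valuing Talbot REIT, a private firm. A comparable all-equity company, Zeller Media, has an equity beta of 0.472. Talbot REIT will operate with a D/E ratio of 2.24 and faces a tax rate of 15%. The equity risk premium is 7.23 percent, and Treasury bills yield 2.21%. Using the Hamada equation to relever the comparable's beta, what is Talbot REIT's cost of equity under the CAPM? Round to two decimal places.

β_L = β_U × [1 + (1 − t)(D/E)] = 0.472 × [1 + (1 − 0.15) × 2.24]
    = 0.472 × [1 + 0.85 × 2.24] = 0.472 × 2.9040 = 1.3707
E(R) = R_f + β_L × MRP = 2.21% + 1.3707 × 7.23% = 12.12%

12.12%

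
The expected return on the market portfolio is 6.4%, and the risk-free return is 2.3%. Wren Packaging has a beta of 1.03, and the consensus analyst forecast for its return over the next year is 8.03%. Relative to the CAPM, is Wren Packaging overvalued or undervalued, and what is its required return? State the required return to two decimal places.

Undervalued; required return 6.52%

MRP = 6.4% − 2.3% = 4.10%
Required return = R_f + β·MRP = 2.3% + 1.03 × 4.1% = 6.52%
Forecast 8.03% > required 6.52% → the stock plots above the SML → undervalued.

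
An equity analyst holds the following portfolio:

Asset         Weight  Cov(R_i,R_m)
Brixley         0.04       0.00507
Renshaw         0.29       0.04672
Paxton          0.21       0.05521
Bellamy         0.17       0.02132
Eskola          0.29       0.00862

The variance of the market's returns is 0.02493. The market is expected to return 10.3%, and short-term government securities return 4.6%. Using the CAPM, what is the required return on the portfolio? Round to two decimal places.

β_Brixley = 0.00507 / 0.02493 = 0.2034
β_Renshaw = 0.04672 / 0.02493 = 1.8740
β_Paxton = 0.05521 / 0.02493 = 2.2146
β_Bellamy = 0.02132 / 0.02493 = 0.8552
β_Eskola = 0.00862 / 0.02493 = 0.3458
β_P = Σ w_i β_i = 0.04×0.2034 + 0.29×1.8740 + 0.21×2.2146 + 0.17×0.8552 + 0.29×0.3458 = 1.2623
MRP = 10.3% − 4.6% = 5.70%
E(R_P) = R_f + β_P × MRP = 4.6% + 1.2623 × 5.7% = 11.80%

11.80%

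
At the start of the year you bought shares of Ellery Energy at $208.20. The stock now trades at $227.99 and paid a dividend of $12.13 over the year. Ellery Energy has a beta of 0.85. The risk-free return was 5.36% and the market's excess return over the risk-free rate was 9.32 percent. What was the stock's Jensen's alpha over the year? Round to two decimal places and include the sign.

+2.05%

Realised HPR = (P1 + D1 − P0) / P0 = (227.99 + 12.13 − 208.20) / 208.20 = 31.92 / 208.20 = 15.3314%
CAPM required = R_f + β·MRP = 5.36% + 0.85 × 9.32% = 13.2820%
α = realised − required = 15.3314% − 13.2820% = +2.05%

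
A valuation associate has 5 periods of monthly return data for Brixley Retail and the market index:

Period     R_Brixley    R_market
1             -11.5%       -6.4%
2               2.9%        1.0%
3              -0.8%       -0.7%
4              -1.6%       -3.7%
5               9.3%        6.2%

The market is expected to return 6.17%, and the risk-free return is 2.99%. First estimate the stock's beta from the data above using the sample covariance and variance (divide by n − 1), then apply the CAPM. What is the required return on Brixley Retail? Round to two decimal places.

7.81%

Mean R_i = (-11.5 + 2.9 − 0.8 − 1.6 + 9.3) / 5 = -0.3400%
Mean R_m = (-6.4 + 1.0 − 0.7 − 3.7 + 6.2) / 5 = -0.7200%
Σ(R_i − R̄_i)(R_m − R̄_m) = 139.4160  ⇒  Cov = 139.4160 / 4 = 34.8540
Σ(R_m − R̄_m)² = 91.9880  ⇒  Var(R_m) = 91.9880 / 4 = 22.9970
β = Cov / Var(R_m) = 34.8540 / 22.9970 = 1.5156
MRP = 6.17% − 2.99% = 3.18%
E(R) = R_f + β × MRP = 2.99% + 1.5156 × 3.18% = 7.81%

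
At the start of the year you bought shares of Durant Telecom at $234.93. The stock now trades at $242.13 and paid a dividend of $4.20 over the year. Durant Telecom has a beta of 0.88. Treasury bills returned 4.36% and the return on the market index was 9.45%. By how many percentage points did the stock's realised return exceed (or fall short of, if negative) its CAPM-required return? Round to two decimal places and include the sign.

-3.99%

Realised HPR = (P1 + D1 − P0) / P0 = (242.13 + 4.20 − 234.93) / 234.93 = 11.40 / 234.93 = 4.8525%
MRP = 9.45% − 4.36% = 5.09%
CAPM required = R_f + β·MRP = 4.36% + 0.88 × 5.09% = 8.8392%
α = realised − required = 4.8525% − 8.8392% = -3.99%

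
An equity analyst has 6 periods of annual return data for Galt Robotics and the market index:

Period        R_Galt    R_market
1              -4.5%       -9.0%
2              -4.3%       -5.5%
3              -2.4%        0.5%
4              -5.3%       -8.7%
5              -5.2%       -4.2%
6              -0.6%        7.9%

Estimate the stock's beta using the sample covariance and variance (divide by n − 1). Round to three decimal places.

Mean R_i = (-4.5 − 4.3 − 2.4 − 5.3 − 5.2 − 0.6) / 6 = -3.7167%
Mean R_m = (-9.0 − 5.5 + 0.5 − 8.7 − 4.2 + 7.9) / 6 = -3.1667%
Σ(R_i − R̄_i)(R_m − R̄_m) = 55.5433  ⇒  Cov = 55.5433 / 5 = 11.1087
Σ(R_m − R̄_m)² = 207.0733  ⇒  Var(R_m) = 207.0733 / 5 = 41.4147
β = Cov / Var(R_m) = 11.1087 / 41.4147 = 0.2682

0.268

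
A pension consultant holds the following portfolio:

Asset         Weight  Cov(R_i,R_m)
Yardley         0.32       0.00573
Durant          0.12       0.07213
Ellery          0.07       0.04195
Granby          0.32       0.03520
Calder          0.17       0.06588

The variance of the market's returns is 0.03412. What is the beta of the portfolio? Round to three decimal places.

β_Yardley = 0.00573 / 0.03412 = 0.1679
β_Durant = 0.07213 / 0.03412 = 2.1140
β_Ellery = 0.04195 / 0.03412 = 1.2295
β_Granby = 0.03520 / 0.03412 = 1.0317
β_Calder = 0.06588 / 0.03412 = 1.9308
β_P = Σ w_i β_i = 0.32×0.1679 + 0.12×2.1140 + 0.07×1.2295 + 0.32×1.0317 + 0.17×1.9308 = 1.0519

1.052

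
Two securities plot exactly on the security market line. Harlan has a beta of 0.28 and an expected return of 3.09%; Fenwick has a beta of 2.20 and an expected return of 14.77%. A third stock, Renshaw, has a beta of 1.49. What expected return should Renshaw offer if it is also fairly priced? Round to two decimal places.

10.45%

MRP (SML slope) = (14.77% − 3.09%) / (2.20 − 0.28) = 11.68% / 1.92 = 6.0833%
R_f (intercept) = 3.09% − 0.28 × 6.0833% = 1.3867%
E(R_Renshaw) = R_f + β × MRP = 1.3867% + 1.49 × 6.0833% = 10.45%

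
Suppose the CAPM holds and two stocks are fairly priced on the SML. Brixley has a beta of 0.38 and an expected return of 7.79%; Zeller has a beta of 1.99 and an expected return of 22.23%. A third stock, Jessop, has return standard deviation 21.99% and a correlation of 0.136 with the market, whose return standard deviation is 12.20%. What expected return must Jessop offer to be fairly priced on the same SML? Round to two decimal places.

6.58%

MRP = (22.23% − 7.79%) / (1.99 − 0.38) = 8.9689%
R_f = 7.79% − 0.38 × 8.9689% = 4.3818%
β_Jessop = ρ·σ_i/σ_m = 0.136 × 21.99 / 12.20 = 0.2451
E(R_Jessop) = R_f + β × MRP = 4.3818% + 0.2451 × 8.9689% = 6.58%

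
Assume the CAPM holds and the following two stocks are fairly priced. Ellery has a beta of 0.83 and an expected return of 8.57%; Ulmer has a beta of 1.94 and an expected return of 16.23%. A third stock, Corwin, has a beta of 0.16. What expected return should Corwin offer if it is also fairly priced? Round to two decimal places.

MRP (SML slope) = (16.23% − 8.57%) / (1.94 − 0.83) = 7.66% / 1.11 = 6.9009%
R_f (intercept) = 8.57% − 0.83 × 6.9009% = 2.8423%
E(R_Corwin) = R_f + β × MRP = 2.8423% + 0.16 × 6.9009% = 3.95%

3.95%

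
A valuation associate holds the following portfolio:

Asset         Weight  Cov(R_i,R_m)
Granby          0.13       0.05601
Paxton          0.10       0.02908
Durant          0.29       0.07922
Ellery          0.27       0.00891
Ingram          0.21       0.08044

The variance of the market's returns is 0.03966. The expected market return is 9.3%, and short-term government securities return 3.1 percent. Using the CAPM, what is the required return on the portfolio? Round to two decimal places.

β_Granby = 0.05601 / 0.03966 = 1.4123
β_Paxton = 0.02908 / 0.03966 = 0.7332
β_Durant = 0.07922 / 0.03966 = 1.9975
β_Ellery = 0.00891 / 0.03966 = 0.2247
β_Ingram = 0.08044 / 0.03966 = 2.0282
β_P = Σ w_i β_i = 0.13×1.4123 + 0.10×0.7332 + 0.29×1.9975 + 0.27×0.2247 + 0.21×2.0282 = 1.3228
MRP = 9.3% − 3.1% = 6.20%
E(R_P) = R_f + β_P × MRP = 3.1% + 1.3228 × 6.2% = 11.30%

11.30%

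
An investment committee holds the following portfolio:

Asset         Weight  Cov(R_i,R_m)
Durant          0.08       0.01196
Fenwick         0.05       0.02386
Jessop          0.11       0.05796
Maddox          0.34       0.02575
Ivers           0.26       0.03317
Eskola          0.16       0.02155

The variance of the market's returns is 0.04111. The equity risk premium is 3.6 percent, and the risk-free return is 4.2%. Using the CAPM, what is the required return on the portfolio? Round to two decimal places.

β_Durant = 0.01196 / 0.04111 = 0.2909
β_Fenwick = 0.02386 / 0.04111 = 0.5804
β_Jessop = 0.05796 / 0.04111 = 1.4099
β_Maddox = 0.02575 / 0.04111 = 0.6264
β_Ivers = 0.03317 / 0.04111 = 0.8069
β_Eskola = 0.02155 / 0.04111 = 0.5242
β_P = Σ w_i β_i = 0.08×0.2909 + 0.05×0.5804 + 0.11×1.4099 + 0.34×0.6264 + 0.26×0.8069 + 0.16×0.5242 = 0.7140
E(R_P) = R_f + β_P × MRP = 4.2% + 0.7140 × 3.6% = 6.77%

6.77%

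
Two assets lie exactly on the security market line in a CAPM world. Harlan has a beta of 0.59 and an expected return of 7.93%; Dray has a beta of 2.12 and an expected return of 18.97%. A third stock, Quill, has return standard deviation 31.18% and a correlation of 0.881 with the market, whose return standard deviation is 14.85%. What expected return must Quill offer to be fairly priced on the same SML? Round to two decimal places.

17.02%

MRP = (18.97% − 7.93%) / (2.12 − 0.59) = 7.2157%
R_f = 7.93% − 0.59 × 7.2157% = 3.6727%
β_Quill = ρ·σ_i/σ_m = 0.881 × 31.18 / 14.85 = 1.8498
E(R_Quill) = R_f + β × MRP = 3.6727% + 1.8498 × 7.2157% = 17.02%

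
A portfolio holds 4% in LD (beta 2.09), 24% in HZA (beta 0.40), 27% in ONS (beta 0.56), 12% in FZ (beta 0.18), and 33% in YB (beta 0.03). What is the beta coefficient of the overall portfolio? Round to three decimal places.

β_P = Σ w_i β_i = 0.04×2.09 + 0.24×0.40 + 0.27×0.56 + 0.12×0.18 + 0.33×0.03 = 0.3623

0.362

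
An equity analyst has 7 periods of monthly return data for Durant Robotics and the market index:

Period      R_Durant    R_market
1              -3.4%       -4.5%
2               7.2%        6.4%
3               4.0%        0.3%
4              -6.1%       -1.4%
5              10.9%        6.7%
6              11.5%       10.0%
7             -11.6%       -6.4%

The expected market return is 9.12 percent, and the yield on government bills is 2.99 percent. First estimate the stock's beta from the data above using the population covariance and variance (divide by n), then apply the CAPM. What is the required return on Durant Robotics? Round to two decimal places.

Mean R_i = (-3.4 + 7.2 + 4.0 − 6.1 + 10.9 + 11.5 − 11.6) / 7 = 1.7857%
Mean R_m = (-4.5 + 6.4 + 0.3 − 1.4 + 6.7 + 10.0 − 6.4) / 7 = 1.5857%
Σ(R_i − R̄_i)(R_m − R̄_m) = 313.5686  ⇒  Cov = 313.5686 / 7 = 44.7955
Σ(R_m − R̄_m)² = 231.5086  ⇒  Var(R_m) = 231.5086 / 7 = 33.0727
β = Cov / Var(R_m) = 44.7955 / 33.0727 = 1.3545
MRP = 9.12% − 2.99% = 6.13%
E(R) = R_f + β × MRP = 2.99% + 1.3545 × 6.13% = 11.29%

11.29%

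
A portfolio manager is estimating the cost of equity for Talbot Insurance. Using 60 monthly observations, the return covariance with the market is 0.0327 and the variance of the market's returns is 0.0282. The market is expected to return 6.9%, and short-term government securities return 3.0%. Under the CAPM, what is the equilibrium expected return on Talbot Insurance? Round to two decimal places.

β = Cov(R_i, R_m) / Var(R_m) = 0.0327 / 0.0282 = 1.1596
MRP = 6.9% − 3.0% = 3.90%
E(R) = R_f + β × MRP = 3.0% + 1.1596 × 3.9% = 7.52%

7.52%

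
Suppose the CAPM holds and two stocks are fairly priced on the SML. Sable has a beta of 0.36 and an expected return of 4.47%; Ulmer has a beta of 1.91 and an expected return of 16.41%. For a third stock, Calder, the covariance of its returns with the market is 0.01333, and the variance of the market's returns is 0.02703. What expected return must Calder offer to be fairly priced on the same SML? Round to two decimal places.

5.50%

MRP = (16.41% − 4.47%) / (1.91 − 0.36) = 7.7032%
R_f = 4.47% − 0.36 × 7.7032% = 1.6968%
β_Calder = Cov / Var(R_m) = 0.01333 / 0.02703 = 0.4932
E(R_Calder) = R_f + β × MRP = 1.6968% + 0.4932 × 7.7032% = 5.50%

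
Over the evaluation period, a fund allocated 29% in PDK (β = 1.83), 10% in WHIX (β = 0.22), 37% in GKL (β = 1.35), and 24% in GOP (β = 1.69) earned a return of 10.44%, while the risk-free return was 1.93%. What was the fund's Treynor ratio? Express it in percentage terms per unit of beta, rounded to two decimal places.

5.84%

β_P = 0.29×1.83 + 0.10×0.22 + 0.37×1.35 + 0.24×1.69 = 1.4578
Treynor = (R_P − R_f) / β_P = (10.44% − 1.93%) / 1.4578 = 8.51% / 1.4578 = 5.84%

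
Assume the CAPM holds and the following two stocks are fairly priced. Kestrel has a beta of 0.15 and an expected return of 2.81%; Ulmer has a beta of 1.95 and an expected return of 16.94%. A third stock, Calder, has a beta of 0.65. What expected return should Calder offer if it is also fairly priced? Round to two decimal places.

6.74%

MRP (SML slope) = (16.94% − 2.81%) / (1.95 − 0.15) = 14.13% / 1.80 = 7.8500%
R_f (intercept) = 2.81% − 0.15 × 7.8500% = 1.6325%
E(R_Calder) = R_f + β × MRP = 1.6325% + 0.65 × 7.8500% = 6.74%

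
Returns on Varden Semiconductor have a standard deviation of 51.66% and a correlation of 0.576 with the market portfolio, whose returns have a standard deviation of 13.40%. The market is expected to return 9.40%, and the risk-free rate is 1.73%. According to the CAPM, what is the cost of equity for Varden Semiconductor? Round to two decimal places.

18.76%

β = ρ × σ_i / σ_m = 0.576 × 51.66% / 13.40% = 2.2206
MRP = 9.40% − 1.73% = 7.67%
E(R) = 1.73% + 2.2206 × 7.67% = 18.76%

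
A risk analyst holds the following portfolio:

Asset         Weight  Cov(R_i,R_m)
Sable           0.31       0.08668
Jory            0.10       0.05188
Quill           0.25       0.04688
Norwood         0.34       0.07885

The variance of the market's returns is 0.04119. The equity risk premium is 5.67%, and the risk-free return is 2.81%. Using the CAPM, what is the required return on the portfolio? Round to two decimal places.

12.53%

β_Sable = 0.08668 / 0.04119 = 2.1044
β_Jory = 0.05188 / 0.04119 = 1.2595
β_Quill = 0.04688 / 0.04119 = 1.1381
β_Norwood = 0.07885 / 0.04119 = 1.9143
β_P = Σ w_i β_i = 0.31×2.1044 + 0.10×1.2595 + 0.25×1.1381 + 0.34×1.9143 = 1.7137
E(R_P) = R_f + β_P × MRP = 2.81% + 1.7137 × 5.67% = 12.53%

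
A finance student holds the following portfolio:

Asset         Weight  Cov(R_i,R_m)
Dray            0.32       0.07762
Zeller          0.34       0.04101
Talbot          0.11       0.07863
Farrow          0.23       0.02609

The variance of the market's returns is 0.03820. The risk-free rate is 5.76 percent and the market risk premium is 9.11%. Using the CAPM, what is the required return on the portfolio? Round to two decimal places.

18.50%

β_Dray = 0.07762 / 0.03820 = 2.0319
β_Zeller = 0.04101 / 0.03820 = 1.0736
β_Talbot = 0.07863 / 0.03820 = 2.0584
β_Farrow = 0.02609 / 0.03820 = 0.6830
β_P = Σ w_i β_i = 0.32×2.0319 + 0.34×1.0736 + 0.11×2.0584 + 0.23×0.6830 = 1.3987
E(R_P) = R_f + β_P × MRP = 5.76% + 1.3987 × 9.11% = 18.50%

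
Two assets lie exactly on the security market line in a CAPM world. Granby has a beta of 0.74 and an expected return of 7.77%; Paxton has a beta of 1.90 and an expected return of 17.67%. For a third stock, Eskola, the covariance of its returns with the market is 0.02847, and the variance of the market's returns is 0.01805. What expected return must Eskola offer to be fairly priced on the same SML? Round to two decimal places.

MRP = (17.67% − 7.77%) / (1.90 − 0.74) = 8.5345%
R_f = 7.77% − 0.74 × 8.5345% = 1.4545%
β_Eskola = Cov / Var(R_m) = 0.02847 / 0.01805 = 1.5773
E(R_Eskola) = R_f + β × MRP = 1.4545% + 1.5773 × 8.5345% = 14.92%

14.92%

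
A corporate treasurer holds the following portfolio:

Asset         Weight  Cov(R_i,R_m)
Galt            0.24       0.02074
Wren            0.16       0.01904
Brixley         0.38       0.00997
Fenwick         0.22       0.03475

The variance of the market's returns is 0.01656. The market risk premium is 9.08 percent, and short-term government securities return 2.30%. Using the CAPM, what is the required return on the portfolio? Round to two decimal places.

12.97%

β_Galt = 0.02074 / 0.01656 = 1.2524
β_Wren = 0.01904 / 0.01656 = 1.1498
β_Brixley = 0.00997 / 0.01656 = 0.6021
β_Fenwick = 0.03475 / 0.01656 = 2.0984
β_P = Σ w_i β_i = 0.24×1.2524 + 0.16×1.1498 + 0.38×0.6021 + 0.22×2.0984 = 1.1750
E(R_P) = R_f + β_P × MRP = 2.30% + 1.1750 × 9.08% = 12.97%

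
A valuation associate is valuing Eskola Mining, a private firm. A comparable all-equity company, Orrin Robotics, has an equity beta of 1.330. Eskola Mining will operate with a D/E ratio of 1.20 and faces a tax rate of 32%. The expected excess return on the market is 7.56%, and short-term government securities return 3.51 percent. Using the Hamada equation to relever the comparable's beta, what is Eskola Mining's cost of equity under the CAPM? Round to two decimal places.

β_L = β_U × [1 + (1 − t)(D/E)] = 1.330 × [1 + (1 − 0.32) × 1.20]
    = 1.330 × [1 + 0.68 × 1.20] = 1.330 × 1.8160 = 2.4153
E(R) = R_f + β_L × MRP = 3.51% + 2.4153 × 7.56% = 21.77%

21.77%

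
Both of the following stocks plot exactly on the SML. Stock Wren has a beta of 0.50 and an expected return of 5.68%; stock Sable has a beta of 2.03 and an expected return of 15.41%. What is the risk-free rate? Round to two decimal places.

2.50%

Both satisfy E(R) = R_f + β·MRP, so the slope of the SML is
MRP = (15.41% − 5.68%) / (2.03 − 0.50) = 9.73% / 1.53 = 6.3595%
R_f = E(R_Wren) − β_Wren·MRP = 5.68% − 0.50 × 6.3595% = 2.5003%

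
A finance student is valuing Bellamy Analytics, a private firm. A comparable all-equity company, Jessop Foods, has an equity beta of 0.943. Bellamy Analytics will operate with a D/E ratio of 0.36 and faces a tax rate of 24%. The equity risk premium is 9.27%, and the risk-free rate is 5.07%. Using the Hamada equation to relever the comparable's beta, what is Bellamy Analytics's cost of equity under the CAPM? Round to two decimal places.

β_L = β_U × [1 + (1 − t)(D/E)] = 0.943 × [1 + (1 − 0.24) × 0.36]
    = 0.943 × [1 + 0.76 × 0.36] = 0.943 × 1.2736 = 1.2010
E(R) = R_f + β_L × MRP = 5.07% + 1.2010 × 9.27% = 16.20%

16.20%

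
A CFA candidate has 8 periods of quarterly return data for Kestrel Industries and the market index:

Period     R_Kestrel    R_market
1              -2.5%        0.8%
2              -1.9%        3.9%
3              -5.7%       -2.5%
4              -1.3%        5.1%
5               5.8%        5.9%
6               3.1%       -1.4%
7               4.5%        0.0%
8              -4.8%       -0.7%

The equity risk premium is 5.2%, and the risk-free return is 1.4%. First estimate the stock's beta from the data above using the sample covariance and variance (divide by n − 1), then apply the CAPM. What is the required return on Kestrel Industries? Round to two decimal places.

Mean R_i = (-2.5 − 1.9 − 5.7 − 1.3 + 5.8 + 3.1 + 4.5 − 4.8) / 8 = -0.3500%
Mean R_m = (0.8 + 3.9 − 2.5 + 5.1 + 5.9 − 1.4 + 0.0 − 0.7) / 8 = 1.3875%
Σ(R_i − R̄_i)(R_m − R̄_m) = 35.3350  ⇒  Cov = 35.3350 / 7 = 5.0479
Σ(R_m − R̄_m)² = 69.9688  ⇒  Var(R_m) = 69.9688 / 7 = 9.9955
β = Cov / Var(R_m) = 5.0479 / 9.9955 = 0.5050
E(R) = R_f + β × MRP = 1.4% + 0.5050 × 5.2% = 4.03%

4.03%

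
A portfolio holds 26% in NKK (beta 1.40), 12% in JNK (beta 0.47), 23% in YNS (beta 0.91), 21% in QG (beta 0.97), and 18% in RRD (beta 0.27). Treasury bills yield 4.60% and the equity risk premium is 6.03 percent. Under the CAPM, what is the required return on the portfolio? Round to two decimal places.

9.92%

β_P = Σ w_i β_i = 0.26×1.40 + 0.12×0.47 + 0.23×0.91 + 0.21×0.97 + 0.18×0.27 = 0.8820
E(R_P) = R_f + β_P × MRP = 4.60% + 0.8820 × 6.03% = 9.92%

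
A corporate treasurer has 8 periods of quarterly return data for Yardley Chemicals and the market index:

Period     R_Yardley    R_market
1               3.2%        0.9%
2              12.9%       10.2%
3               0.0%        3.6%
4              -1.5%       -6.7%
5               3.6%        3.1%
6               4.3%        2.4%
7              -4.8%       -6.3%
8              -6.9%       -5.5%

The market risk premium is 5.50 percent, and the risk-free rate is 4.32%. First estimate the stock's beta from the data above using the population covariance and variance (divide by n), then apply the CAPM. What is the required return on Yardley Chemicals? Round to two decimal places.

Mean R_i = (3.2 + 12.9 + 0.0 − 1.5 + 3.6 + 4.3 − 4.8 − 6.9) / 8 = 1.3500%
Mean R_m = (0.9 + 10.2 + 3.6 − 6.7 + 3.1 + 2.4 − 6.3 − 5.5) / 8 = 0.2125%
Σ(R_i − R̄_i)(R_m − R̄_m) = 231.8850  ⇒  Cov = 231.8850 / 8 = 28.9856
Σ(R_m − R̄_m)² = 247.6488  ⇒  Var(R_m) = 247.6488 / 8 = 30.9561
β = Cov / Var(R_m) = 28.9856 / 30.9561 = 0.9363
E(R) = R_f + β × MRP = 4.32% + 0.9363 × 5.50% = 9.47%

9.47%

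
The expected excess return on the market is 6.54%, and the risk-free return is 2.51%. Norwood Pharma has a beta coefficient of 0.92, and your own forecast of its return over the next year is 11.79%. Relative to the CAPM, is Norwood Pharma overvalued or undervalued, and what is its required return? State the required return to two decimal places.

Undervalued; required return 8.53%

Required return = R_f + β·MRP = 2.51% + 0.92 × 6.54% = 8.53%
Forecast 11.79% > required 8.53% → the stock plots above the SML → undervalued.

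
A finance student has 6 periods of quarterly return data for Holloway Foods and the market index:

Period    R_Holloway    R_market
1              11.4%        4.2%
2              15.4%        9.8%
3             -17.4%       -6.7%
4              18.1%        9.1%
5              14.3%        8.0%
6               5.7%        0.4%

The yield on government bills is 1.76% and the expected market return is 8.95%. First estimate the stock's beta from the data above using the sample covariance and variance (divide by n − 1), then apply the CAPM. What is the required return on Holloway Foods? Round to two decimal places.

Mean R_i = (11.4 + 15.4 − 17.4 + 18.1 + 14.3 + 5.7) / 6 = 7.9167%
Mean R_m = (4.2 + 9.8 − 6.7 + 9.1 + 8.0 + 0.4) / 6 = 4.1333%
Σ(R_i − R̄_i)(R_m − R̄_m) = 400.4367  ⇒  Cov = 400.4367 / 5 = 80.0873
Σ(R_m − R̄_m)² = 203.0333  ⇒  Var(R_m) = 203.0333 / 5 = 40.6067
β = Cov / Var(R_m) = 80.0873 / 40.6067 = 1.9723
MRP = 8.95% − 1.76% = 7.19%
E(R) = R_f + β × MRP = 1.76% + 1.9723 × 7.19% = 15.94%

15.94%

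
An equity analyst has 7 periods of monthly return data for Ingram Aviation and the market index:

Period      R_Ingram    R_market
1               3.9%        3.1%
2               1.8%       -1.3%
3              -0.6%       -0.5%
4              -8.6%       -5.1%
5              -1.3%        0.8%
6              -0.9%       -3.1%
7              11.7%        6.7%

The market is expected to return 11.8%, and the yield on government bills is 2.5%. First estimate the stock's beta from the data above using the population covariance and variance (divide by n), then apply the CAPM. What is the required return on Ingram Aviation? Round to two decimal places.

Mean R_i = (3.9 + 1.8 − 0.6 − 8.6 − 1.3 − 0.9 + 11.7) / 7 = 0.8571%
Mean R_m = (3.1 − 1.3 − 0.5 − 5.1 + 0.8 − 3.1 + 6.7) / 7 = 0.0857%
Σ(R_i − R̄_i)(R_m − R̄_m) = 133.5357  ⇒  Cov = 133.5357 / 7 = 19.0765
Σ(R_m − R̄_m)² = 92.6486  ⇒  Var(R_m) = 92.6486 / 7 = 13.2355
β = Cov / Var(R_m) = 19.0765 / 13.2355 = 1.4413
MRP = 11.8% − 2.5% = 9.30%
E(R) = R_f + β × MRP = 2.5% + 1.4413 × 9.3% = 15.90%

15.90%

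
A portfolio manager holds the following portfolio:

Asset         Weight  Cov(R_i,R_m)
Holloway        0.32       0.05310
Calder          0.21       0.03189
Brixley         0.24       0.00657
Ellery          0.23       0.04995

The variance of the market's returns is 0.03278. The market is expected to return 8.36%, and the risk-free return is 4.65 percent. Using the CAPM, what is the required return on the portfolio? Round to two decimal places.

β_Holloway = 0.05310 / 0.03278 = 1.6199
β_Calder = 0.03189 / 0.03278 = 0.9728
β_Brixley = 0.00657 / 0.03278 = 0.2004
β_Ellery = 0.04995 / 0.03278 = 1.5238
β_P = Σ w_i β_i = 0.32×1.6199 + 0.21×0.9728 + 0.24×0.2004 + 0.23×1.5238 = 1.1212
MRP = 8.36% − 4.65% = 3.71%
E(R_P) = R_f + β_P × MRP = 4.65% + 1.1212 × 3.71% = 8.81%

8.81%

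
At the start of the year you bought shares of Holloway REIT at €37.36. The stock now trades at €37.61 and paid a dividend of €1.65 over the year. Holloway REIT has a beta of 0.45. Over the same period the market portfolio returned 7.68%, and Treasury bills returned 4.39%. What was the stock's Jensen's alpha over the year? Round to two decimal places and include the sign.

Realised HPR = (P1 + D1 − P0) / P0 = (37.61 + 1.65 − 37.36) / 37.36 = 1.90 / 37.36 = 5.0857%
MRP = 7.68% − 4.39% = 3.29%
CAPM required = R_f + β·MRP = 4.39% + 0.45 × 3.29% = 5.8705%
α = realised − required = 5.0857% − 5.8705% = -0.78%

-0.78%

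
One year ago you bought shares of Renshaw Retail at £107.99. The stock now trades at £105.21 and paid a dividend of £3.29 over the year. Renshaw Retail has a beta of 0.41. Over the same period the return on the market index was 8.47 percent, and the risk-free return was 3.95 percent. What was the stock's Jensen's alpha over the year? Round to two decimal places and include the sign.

-5.33%

Realised HPR = (P1 + D1 − P0) / P0 = (105.21 + 3.29 − 107.99) / 107.99 = 0.51 / 107.99 = 0.4723%
MRP = 8.47% − 3.95% = 4.52%
CAPM required = R_f + β·MRP = 3.95% + 0.41 × 4.52% = 5.8032%
α = realised − required = 0.4723% − 5.8032% = -5.33%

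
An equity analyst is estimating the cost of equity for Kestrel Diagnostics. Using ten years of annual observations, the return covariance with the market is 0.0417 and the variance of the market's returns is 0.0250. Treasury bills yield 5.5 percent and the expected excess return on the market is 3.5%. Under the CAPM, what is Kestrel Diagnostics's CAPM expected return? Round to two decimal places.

11.34%

β = Cov(R_i, R_m) / Var(R_m) = 0.0417 / 0.0250 = 1.6680
E(R) = R_f + β × MRP = 5.5% + 1.6680 × 3.5% = 11.34%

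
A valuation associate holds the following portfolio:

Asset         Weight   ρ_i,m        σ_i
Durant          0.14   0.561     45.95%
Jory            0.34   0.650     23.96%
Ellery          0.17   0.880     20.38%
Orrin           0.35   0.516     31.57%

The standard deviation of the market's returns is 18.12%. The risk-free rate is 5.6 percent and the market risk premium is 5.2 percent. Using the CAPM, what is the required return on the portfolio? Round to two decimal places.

10.67%

β_Durant = 0.561 × 45.95% / 18.12% = 1.4226
β_Jory = 0.650 × 23.96% / 18.12% = 0.8595
β_Ellery = 0.880 × 20.38% / 18.12% = 0.9898
β_Orrin = 0.516 × 31.57% / 18.12% = 0.8990
β_P = Σ w_i β_i = 0.14×1.4226 + 0.34×0.8595 + 0.17×0.9898 + 0.35×0.8990 = 0.9743
E(R_P) = R_f + β_P × MRP = 5.6% + 0.9743 × 5.2% = 10.67%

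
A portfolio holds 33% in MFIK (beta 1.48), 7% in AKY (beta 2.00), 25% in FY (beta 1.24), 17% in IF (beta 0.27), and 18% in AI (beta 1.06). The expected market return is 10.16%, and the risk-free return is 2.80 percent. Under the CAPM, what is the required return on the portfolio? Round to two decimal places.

β_P = Σ w_i β_i = 0.33×1.48 + 0.07×2.00 + 0.25×1.24 + 0.17×0.27 + 0.18×1.06 = 1.1751
MRP = 10.16% − 2.80% = 7.36%
E(R_P) = R_f + β_P × MRP = 2.80% + 1.1751 × 7.36% = 11.45%

11.45%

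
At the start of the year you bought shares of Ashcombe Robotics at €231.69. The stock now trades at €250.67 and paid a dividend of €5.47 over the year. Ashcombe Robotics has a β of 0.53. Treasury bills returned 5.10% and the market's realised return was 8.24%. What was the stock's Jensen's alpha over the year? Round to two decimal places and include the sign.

Realised HPR = (P1 + D1 − P0) / P0 = (250.67 + 5.47 − 231.69) / 231.69 = 24.45 / 231.69 = 10.5529%
MRP = 8.24% − 5.10% = 3.14%
CAPM required = R_f + β·MRP = 5.10% + 0.53 × 3.14% = 6.7642%
α = realised − required = 10.5529% − 6.7642% = +3.79%

+3.79%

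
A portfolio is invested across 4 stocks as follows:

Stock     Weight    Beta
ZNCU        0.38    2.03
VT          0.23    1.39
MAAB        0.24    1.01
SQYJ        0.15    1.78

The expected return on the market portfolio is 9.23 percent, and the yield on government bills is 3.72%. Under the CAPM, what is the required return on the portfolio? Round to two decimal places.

β_P = Σ w_i β_i = 0.38×2.03 + 0.23×1.39 + 0.24×1.01 + 0.15×1.78 = 1.6005
MRP = 9.23% − 3.72% = 5.51%
E(R_P) = R_f + β_P × MRP = 3.72% + 1.6005 × 5.51% = 12.54%

12.54%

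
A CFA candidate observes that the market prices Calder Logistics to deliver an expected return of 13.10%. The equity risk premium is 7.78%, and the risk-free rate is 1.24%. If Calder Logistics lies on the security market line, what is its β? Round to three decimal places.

β = (E(R) − R_f) / MRP = (13.10% − 1.24%) / 7.78% = 11.86% / 7.78% = 1.524

1.524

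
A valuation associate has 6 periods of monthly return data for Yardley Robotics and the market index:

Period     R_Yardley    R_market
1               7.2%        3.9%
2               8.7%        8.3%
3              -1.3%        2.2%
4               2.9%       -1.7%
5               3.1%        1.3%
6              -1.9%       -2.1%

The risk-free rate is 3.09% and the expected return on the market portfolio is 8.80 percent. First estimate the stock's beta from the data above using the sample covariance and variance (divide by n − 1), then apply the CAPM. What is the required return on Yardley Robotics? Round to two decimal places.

Mean R_i = (7.2 + 8.7 − 1.3 + 2.9 + 3.1 − 1.9) / 6 = 3.1167%
Mean R_m = (3.9 + 8.3 + 2.2 − 1.7 + 1.3 − 2.1) / 6 = 1.9833%
Σ(R_i − R̄_i)(R_m − R̄_m) = 63.4317  ⇒  Cov = 63.4317 / 5 = 12.6863
Σ(R_m − R̄_m)² = 74.3283  ⇒  Var(R_m) = 74.3283 / 5 = 14.8657
β = Cov / Var(R_m) = 12.6863 / 14.8657 = 0.8534
MRP = 8.80% − 3.09% = 5.71%
E(R) = R_f + β × MRP = 3.09% + 0.8534 × 5.71% = 7.96%

7.96%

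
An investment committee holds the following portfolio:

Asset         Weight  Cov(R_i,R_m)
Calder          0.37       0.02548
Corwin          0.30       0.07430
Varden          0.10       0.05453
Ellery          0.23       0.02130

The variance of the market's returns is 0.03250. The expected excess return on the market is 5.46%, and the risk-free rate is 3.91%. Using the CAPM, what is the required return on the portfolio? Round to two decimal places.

β_Calder = 0.02548 / 0.03250 = 0.7840
β_Corwin = 0.07430 / 0.03250 = 2.2862
β_Varden = 0.05453 / 0.03250 = 1.6778
β_Ellery = 0.02130 / 0.03250 = 0.6554
β_P = Σ w_i β_i = 0.37×0.7840 + 0.30×2.2862 + 0.10×1.6778 + 0.23×0.6554 = 1.2945
E(R_P) = R_f + β_P × MRP = 3.91% + 1.2945 × 5.46% = 10.98%

10.98%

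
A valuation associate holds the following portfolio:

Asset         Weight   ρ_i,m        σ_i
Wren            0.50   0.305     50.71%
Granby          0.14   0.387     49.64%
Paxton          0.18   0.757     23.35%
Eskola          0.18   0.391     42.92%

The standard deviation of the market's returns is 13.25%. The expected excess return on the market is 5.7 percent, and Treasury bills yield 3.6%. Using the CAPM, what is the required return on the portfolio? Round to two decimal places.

10.75%

β_Wren = 0.305 × 50.71% / 13.25% = 1.1673
β_Granby = 0.387 × 49.64% / 13.25% = 1.4499
β_Paxton = 0.757 × 23.35% / 13.25% = 1.3340
β_Eskola = 0.391 × 42.92% / 13.25% = 1.2665
β_P = Σ w_i β_i = 0.50×1.1673 + 0.14×1.4499 + 0.18×1.3340 + 0.18×1.2665 = 1.2547
E(R_P) = R_f + β_P × MRP = 3.6% + 1.2547 × 5.7% = 10.75%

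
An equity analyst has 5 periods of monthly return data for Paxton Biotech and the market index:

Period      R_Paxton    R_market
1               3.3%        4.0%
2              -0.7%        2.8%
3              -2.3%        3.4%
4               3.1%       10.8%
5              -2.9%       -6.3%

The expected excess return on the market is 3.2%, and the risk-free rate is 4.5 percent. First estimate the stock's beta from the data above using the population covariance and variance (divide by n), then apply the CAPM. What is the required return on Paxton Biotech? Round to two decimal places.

5.66%

Mean R_i = (3.3 − 0.7 − 2.3 + 3.1 − 2.9) / 5 = 0.1000%
Mean R_m = (4.0 + 2.8 + 3.4 + 10.8 − 6.3) / 5 = 2.9400%
Σ(R_i − R̄_i)(R_m − R̄_m) = 53.7000  ⇒  Cov = 53.7000 / 5 = 10.7400
Σ(R_m − R̄_m)² = 148.5120  ⇒  Var(R_m) = 148.5120 / 5 = 29.7024
β = Cov / Var(R_m) = 10.7400 / 29.7024 = 0.3616
E(R) = R_f + β × MRP = 4.5% + 0.3616 × 3.2% = 5.66%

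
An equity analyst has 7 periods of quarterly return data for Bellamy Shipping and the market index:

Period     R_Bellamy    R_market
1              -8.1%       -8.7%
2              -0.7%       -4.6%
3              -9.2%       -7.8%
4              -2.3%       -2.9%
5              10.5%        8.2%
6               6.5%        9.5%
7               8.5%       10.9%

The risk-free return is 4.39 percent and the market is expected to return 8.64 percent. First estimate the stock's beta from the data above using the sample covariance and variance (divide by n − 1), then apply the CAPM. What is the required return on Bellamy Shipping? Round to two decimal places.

8.15%

Mean R_i = (-8.1 − 0.7 − 9.2 − 2.3 + 10.5 + 6.5 + 8.5) / 7 = 0.7429%
Mean R_m = (-8.7 − 4.6 − 7.8 − 2.9 + 8.2 + 9.5 + 10.9) / 7 = 0.6571%
Σ(R_i − R̄_i)(R_m − R̄_m) = 389.2029  ⇒  Cov = 389.2029 / 6 = 64.8672
Σ(R_m − R̄_m)² = 439.3771  ⇒  Var(R_m) = 439.3771 / 6 = 73.2295
β = Cov / Var(R_m) = 64.8672 / 73.2295 = 0.8858
MRP = 8.64% − 4.39% = 4.25%
E(R) = R_f + β × MRP = 4.39% + 0.8858 × 4.25% = 8.15%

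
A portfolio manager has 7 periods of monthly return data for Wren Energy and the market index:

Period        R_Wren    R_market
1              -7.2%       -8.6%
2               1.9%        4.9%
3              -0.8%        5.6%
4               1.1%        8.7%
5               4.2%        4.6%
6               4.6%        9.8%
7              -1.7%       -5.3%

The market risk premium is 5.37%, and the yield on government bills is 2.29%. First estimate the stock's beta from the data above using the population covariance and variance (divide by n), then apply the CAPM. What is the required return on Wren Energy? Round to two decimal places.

Mean R_i = (-7.2 + 1.9 − 0.8 + 1.1 + 4.2 + 4.6 − 1.7) / 7 = 0.3000%
Mean R_m = (-8.6 + 4.9 + 5.6 + 8.7 + 4.6 + 9.8 − 5.3) / 7 = 2.8143%
Σ(R_i − R̄_i)(R_m − R̄_m) = 143.8200  ⇒  Cov = 143.8200 / 7 = 20.5457
Σ(R_m − R̄_m)² = 294.8686  ⇒  Var(R_m) = 294.8686 / 7 = 42.1241
β = Cov / Var(R_m) = 20.5457 / 42.1241 = 0.4877
E(R) = R_f + β × MRP = 2.29% + 0.4877 × 5.37% = 4.91%

4.91%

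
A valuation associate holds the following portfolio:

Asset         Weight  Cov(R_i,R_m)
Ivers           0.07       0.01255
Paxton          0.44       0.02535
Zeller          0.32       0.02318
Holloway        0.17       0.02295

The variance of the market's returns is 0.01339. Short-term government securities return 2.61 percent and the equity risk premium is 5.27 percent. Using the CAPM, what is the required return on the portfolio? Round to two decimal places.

β_Ivers = 0.01255 / 0.01339 = 0.9373
β_Paxton = 0.02535 / 0.01339 = 1.8932
β_Zeller = 0.02318 / 0.01339 = 1.7311
β_Holloway = 0.02295 / 0.01339 = 1.7140
β_P = Σ w_i β_i = 0.07×0.9373 + 0.44×1.8932 + 0.32×1.7311 + 0.17×1.7140 = 1.7440
E(R_P) = R_f + β_P × MRP = 2.61% + 1.7440 × 5.27% = 11.80%

11.80%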